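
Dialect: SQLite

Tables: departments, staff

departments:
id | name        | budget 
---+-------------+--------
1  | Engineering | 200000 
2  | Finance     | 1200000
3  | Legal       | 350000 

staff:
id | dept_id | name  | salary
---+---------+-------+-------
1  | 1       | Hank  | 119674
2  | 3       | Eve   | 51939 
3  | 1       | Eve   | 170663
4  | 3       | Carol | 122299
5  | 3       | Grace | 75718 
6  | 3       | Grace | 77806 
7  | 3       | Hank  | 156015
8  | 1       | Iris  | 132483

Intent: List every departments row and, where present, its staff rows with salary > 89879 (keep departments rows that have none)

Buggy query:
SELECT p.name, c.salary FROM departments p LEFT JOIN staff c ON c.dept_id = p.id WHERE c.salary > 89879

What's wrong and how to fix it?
Bug: Filtering c.salary in WHERE discards the NULL rows produced by LEFT JOIN, turning it into an inner join

Fix: Put 'c.salary > 89879' in the JOIN's ON clause instead of WHERE

Corrected query:
SELECT p.name, c.salary FROM departments p LEFT JOIN staff c ON c.dept_id = p.id AND c.salary > 89879

Result:
name        | salary
------------+-------
Engineering | 119674
Engineering | 132483
Engineering | 170663
Finance     | NULL  
Legal       | 122299
Legal       | 156015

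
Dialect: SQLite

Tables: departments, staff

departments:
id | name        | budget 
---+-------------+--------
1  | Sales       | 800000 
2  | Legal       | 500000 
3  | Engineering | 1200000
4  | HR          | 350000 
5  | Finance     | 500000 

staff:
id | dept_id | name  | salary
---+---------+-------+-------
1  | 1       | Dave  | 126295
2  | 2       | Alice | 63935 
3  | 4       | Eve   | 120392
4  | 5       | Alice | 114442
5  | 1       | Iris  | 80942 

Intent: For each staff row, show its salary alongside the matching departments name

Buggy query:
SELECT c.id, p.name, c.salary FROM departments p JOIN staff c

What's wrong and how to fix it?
Bug: JOIN with no ON clause produces a cartesian product; every staff row pairs with every departments row

Fix: Add ON c.dept_id = p.id to the JOIN

Corrected query:
SELECT c.id, p.name, c.salary FROM departments p JOIN staff c ON c.dept_id = p.id

Result:
id | name    | salary
---+---------+-------
1  | Sales   | 126295
2  | Legal   | 63935 
3  | HR      | 120392
4  | Finance | 114442
5  | Sales   | 80942 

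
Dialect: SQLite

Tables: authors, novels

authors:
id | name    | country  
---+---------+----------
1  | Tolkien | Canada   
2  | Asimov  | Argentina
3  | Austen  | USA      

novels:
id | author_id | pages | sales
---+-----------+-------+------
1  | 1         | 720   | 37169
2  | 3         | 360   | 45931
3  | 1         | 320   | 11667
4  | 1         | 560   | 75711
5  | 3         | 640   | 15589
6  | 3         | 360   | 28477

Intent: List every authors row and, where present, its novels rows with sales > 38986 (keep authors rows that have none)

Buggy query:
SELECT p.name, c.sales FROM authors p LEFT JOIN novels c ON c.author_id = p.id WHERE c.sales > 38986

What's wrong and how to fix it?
Bug: Filtering c.sales in WHERE discards the NULL rows produced by LEFT JOIN, turning it into an inner join

Fix: Move the right-table condition into the ON clause so unmatched parents are kept

Corrected query:
SELECT p.name, c.sales FROM authors p LEFT JOIN novels c ON c.author_id = p.id AND c.sales > 38986

Result:
name    | sales
--------+------
Tolkien | 75711
Asimov  | NULL 
Austen  | 45931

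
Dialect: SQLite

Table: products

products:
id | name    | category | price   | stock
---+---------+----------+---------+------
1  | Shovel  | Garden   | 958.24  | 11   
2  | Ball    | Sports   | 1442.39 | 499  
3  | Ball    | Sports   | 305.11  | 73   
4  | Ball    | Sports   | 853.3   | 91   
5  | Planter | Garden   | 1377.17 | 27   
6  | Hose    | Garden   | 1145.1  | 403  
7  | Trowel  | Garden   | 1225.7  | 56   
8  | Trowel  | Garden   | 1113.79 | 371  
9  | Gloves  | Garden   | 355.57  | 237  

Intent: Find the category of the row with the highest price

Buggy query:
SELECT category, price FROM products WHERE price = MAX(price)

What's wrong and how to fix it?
Bug: MAX(price) is an aggregate and cannot be used directly in WHERE

Fix: Use a subquery: WHERE price = (SELECT MAX(price) FROM products)

Corrected query:
SELECT category, price FROM products WHERE price = (SELECT MAX(price) FROM products)

Result:
category | price  
---------+--------
Sports   | 1442.39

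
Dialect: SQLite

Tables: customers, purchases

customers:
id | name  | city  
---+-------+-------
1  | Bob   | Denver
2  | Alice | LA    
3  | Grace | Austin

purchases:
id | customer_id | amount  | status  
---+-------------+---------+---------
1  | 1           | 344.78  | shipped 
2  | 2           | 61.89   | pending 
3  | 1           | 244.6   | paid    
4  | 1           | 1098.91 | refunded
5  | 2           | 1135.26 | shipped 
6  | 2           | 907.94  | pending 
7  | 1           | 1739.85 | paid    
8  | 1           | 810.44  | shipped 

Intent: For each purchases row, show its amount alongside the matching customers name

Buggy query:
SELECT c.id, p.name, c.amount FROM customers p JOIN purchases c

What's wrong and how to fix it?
Bug: Missing join condition: each purchases row is matched to all customers rows instead of just its own

Fix: Add ON c.customer_id = p.id to the JOIN

Corrected query:
SELECT c.id, p.name, c.amount FROM customers p JOIN purchases c ON c.customer_id = p.id

Result:
id | name  | amount 
---+-------+--------
1  | Bob   | 344.78 
2  | Alice | 61.89  
3  | Bob   | 244.6  
4  | Bob   | 1098.91
5  | Alice | 1135.26
6  | Alice | 907.94 
7  | Bob   | 1739.85
8  | Bob   | 810.44 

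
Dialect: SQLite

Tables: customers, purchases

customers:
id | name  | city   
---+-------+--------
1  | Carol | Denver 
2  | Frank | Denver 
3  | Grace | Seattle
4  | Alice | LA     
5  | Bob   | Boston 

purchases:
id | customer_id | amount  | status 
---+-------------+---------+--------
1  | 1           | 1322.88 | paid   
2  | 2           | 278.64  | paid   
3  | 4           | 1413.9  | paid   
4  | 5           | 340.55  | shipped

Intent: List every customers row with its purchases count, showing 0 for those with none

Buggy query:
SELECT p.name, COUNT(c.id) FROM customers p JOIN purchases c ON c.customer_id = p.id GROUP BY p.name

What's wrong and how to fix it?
Bug: An inner join excludes parents with zero children

Fix: Switch to LEFT JOIN to retain unmatched parent rows

Corrected query:
SELECT p.name, COUNT(c.id) FROM customers p LEFT JOIN purchases c ON c.customer_id = p.id GROUP BY p.name

Result:
name  | COUNT(c.id)
------+------------
Alice | 1          
Bob   | 1          
Carol | 1          
Frank | 1          
Grace | 0          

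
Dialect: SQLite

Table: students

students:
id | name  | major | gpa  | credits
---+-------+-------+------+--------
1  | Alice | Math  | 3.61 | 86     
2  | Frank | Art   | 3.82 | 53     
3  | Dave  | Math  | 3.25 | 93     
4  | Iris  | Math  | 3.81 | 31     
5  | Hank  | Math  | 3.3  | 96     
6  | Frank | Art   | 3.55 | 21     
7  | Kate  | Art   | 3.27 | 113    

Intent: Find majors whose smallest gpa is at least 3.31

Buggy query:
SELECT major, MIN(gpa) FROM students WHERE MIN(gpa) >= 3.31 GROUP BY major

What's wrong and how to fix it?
Bug: MIN() in WHERE is a misuse of aggregate

Fix: Use HAVING for the per-group MIN condition

Corrected query:
SELECT major, MIN(gpa) FROM students GROUP BY major HAVING MIN(gpa) >= 3.31

Result:
(no rows)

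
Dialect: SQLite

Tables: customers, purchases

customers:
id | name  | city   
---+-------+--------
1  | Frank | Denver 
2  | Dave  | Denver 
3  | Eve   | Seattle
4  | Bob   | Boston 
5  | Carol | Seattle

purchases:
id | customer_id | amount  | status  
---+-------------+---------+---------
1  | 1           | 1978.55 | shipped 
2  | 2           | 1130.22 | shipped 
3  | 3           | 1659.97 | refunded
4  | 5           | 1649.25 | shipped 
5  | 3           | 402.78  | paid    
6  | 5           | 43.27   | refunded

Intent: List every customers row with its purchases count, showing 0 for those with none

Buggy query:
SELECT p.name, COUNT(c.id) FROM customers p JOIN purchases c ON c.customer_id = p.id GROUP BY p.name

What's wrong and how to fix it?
Bug: An inner join excludes parents with zero children

Fix: Switch to LEFT JOIN to retain unmatched parent rows

Corrected query:
SELECT p.name, COUNT(c.id) FROM customers p LEFT JOIN purchases c ON c.customer_id = p.id GROUP BY p.name

Result:
name  | COUNT(c.id)
------+------------
Bob   | 0          
Carol | 2          
Dave  | 1          
Eve   | 2          
Frank | 1          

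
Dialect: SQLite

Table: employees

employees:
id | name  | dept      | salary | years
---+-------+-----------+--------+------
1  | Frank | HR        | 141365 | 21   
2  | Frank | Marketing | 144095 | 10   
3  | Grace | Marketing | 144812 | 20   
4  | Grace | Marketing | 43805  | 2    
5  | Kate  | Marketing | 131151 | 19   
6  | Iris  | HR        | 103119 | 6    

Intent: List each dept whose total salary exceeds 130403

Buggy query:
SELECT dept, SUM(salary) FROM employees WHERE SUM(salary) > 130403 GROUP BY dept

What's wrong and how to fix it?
Bug: SUM(salary) is an aggregate, but WHERE filters rows before aggregation

Fix: Move the aggregate condition to a HAVING clause

Corrected query:
SELECT dept, SUM(salary) FROM employees GROUP BY dept HAVING SUM(salary) > 130403

Result:
dept      | SUM(salary)
----------+------------
HR        | 244484     
Marketing | 463863     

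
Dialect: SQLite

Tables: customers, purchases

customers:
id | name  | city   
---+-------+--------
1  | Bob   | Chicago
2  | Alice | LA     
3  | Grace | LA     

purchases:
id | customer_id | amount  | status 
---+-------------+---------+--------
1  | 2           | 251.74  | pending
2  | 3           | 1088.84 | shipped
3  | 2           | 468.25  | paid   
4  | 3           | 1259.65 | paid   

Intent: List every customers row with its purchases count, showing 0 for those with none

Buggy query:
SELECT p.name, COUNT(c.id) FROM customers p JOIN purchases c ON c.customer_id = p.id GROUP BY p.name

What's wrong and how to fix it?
Bug: INNER JOIN drops customers rows that have no matching purchases rows

Fix: Switch to LEFT JOIN to retain unmatched parent rows

Corrected query:
SELECT p.name, COUNT(c.id) FROM customers p LEFT JOIN purchases c ON c.customer_id = p.id GROUP BY p.name

Result:
name  | COUNT(c.id)
------+------------
Alice | 2          
Bob   | 0          
Grace | 2          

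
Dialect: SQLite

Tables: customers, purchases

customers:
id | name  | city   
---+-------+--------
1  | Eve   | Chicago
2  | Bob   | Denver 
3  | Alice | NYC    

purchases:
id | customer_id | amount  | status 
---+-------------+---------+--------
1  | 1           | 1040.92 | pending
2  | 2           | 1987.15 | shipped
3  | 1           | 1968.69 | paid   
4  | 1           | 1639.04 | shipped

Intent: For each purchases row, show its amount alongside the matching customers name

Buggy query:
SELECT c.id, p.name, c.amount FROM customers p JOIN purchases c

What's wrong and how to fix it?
Bug: Missing join condition: each purchases row is matched to all customers rows instead of just its own

Fix: Specify the join condition linking the foreign key to the parent id

Corrected query:
SELECT c.id, p.name, c.amount FROM customers p JOIN purchases c ON c.customer_id = p.id

Result:
id | name | amount 
---+------+--------
1  | Eve  | 1040.92
2  | Bob  | 1987.15
3  | Eve  | 1968.69
4  | Eve  | 1639.04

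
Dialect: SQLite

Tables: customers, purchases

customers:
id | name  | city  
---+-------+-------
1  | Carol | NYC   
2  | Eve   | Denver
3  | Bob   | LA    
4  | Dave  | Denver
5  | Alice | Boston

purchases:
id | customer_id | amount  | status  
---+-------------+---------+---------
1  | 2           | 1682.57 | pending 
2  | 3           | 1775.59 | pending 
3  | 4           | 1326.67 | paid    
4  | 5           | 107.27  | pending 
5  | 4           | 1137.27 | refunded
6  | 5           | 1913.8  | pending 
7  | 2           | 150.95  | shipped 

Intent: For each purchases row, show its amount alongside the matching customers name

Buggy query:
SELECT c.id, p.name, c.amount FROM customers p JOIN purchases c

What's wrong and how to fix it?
Bug: JOIN with no ON clause produces a cartesian product; every purchases row pairs with every customers row

Fix: Add ON c.customer_id = p.id to the JOIN

Corrected query:
SELECT c.id, p.name, c.amount FROM customers p JOIN purchases c ON c.customer_id = p.id

Result:
id | name  | amount 
---+-------+--------
1  | Eve   | 1682.57
2  | Bob   | 1775.59
3  | Dave  | 1326.67
4  | Alice | 107.27 
5  | Dave  | 1137.27
6  | Alice | 1913.8 
7  | Eve   | 150.95 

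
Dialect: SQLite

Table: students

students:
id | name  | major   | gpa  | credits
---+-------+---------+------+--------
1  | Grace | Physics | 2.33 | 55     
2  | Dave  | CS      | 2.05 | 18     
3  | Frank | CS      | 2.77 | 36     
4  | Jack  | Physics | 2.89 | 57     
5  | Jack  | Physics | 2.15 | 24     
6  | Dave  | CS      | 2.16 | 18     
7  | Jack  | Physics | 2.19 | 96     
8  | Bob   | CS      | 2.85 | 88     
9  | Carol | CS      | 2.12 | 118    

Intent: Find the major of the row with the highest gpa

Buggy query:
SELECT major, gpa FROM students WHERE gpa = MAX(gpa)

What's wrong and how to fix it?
Bug: WHERE is evaluated per row; an aggregate over the whole table isn't defined there

Fix: Use a subquery: WHERE gpa = (SELECT MAX(gpa) FROM students)

Corrected query:
SELECT major, gpa FROM students WHERE gpa = (SELECT MAX(gpa) FROM students)

Result:
major   | gpa 
--------+-----
Physics | 2.89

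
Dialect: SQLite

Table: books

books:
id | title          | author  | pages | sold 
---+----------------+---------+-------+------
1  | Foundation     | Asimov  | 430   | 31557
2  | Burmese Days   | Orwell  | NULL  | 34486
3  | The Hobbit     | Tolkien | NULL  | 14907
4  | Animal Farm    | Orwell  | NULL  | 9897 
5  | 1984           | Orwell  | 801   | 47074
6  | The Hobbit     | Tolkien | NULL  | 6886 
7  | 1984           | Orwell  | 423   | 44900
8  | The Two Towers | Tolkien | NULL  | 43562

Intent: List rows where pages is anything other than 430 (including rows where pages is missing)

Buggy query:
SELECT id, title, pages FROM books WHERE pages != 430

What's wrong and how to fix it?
Bug: Inequality against NULL is unknown, not true; rows with NULL are dropped

Fix: Add an explicit OR pages IS NULL to include the missing-value rows

Corrected query:
SELECT id, title, pages FROM books WHERE pages != 430 OR pages IS NULL

Result:
id | title          | pages
---+----------------+------
2  | Burmese Days   | NULL 
3  | The Hobbit     | NULL 
4  | Animal Farm    | NULL 
5  | 1984           | 801  
6  | The Hobbit     | NULL 
7  | 1984           | 423  
8  | The Two Towers | NULL 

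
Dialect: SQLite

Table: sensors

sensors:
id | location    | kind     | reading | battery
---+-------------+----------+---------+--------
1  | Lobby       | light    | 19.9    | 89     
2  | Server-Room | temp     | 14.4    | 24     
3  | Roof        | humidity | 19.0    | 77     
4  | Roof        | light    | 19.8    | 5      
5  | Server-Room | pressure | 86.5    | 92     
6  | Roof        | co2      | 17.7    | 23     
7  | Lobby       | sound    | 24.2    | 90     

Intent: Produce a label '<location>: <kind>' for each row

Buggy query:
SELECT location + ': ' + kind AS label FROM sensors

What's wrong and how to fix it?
Bug: '+' is numeric addition; on text columns SQLite converts them to 0 instead of concatenating

Fix: Replace + with || to concatenate text

Corrected query:
SELECT location || ': ' || kind AS label FROM sensors

Result:
label                
---------------------
Lobby: light         
Server-Room: temp    
Roof: humidity       
Roof: light          
Server-Room: pressure
Roof: co2            
Lobby: sound         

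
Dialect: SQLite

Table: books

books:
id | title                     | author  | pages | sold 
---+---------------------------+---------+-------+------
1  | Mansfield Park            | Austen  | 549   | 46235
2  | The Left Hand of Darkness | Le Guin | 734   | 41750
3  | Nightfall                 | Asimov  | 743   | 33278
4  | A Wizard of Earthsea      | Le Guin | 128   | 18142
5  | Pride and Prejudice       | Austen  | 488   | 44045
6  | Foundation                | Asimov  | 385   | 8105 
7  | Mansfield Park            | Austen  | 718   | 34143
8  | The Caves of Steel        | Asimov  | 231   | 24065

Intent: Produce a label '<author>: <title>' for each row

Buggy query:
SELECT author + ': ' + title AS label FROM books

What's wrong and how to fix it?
Bug: '+' is numeric addition; on text columns SQLite converts them to 0 instead of concatenating

Fix: Replace + with || to concatenate text

Corrected query:
SELECT author || ': ' || title AS label FROM books

Result:
label                             
----------------------------------
Austen: Mansfield Park            
Le Guin: The Left Hand of Darkness
Asimov: Nightfall                 
Le Guin: A Wizard of Earthsea     
Austen: Pride and Prejudice       
Asimov: Foundation                
Austen: Mansfield Park            
Asimov: The Caves of Steel        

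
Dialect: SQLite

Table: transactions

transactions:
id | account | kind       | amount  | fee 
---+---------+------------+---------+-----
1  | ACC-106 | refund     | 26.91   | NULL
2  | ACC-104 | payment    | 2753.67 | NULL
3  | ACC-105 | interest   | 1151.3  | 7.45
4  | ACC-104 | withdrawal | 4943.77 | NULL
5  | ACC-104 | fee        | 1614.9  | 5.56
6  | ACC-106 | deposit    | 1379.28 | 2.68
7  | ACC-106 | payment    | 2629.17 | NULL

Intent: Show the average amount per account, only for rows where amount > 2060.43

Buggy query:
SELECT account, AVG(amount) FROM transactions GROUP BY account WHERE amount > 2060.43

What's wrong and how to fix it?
Bug: Row-level WHERE must come before GROUP BY in the clause order

Fix: Place WHERE between FROM and GROUP BY

Corrected query:
SELECT account, AVG(amount) FROM transactions WHERE amount > 2060.43 GROUP BY account

Result:
account | AVG(amount)
--------+------------
ACC-104 | 3848.72    
ACC-106 | 2629.17    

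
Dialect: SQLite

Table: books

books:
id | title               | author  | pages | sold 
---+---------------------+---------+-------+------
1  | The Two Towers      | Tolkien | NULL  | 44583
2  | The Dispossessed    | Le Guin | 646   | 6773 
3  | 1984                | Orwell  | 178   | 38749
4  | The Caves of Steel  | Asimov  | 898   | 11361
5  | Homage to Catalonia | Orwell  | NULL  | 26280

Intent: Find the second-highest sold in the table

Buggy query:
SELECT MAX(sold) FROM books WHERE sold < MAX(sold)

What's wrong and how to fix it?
Bug: MAX(sold) on the right of the comparison is an aggregate-in-WHERE error

Fix: Compute the overall MAX in a subquery, then take MAX of rows below it

Corrected query:
SELECT MAX(sold) FROM books WHERE sold < (SELECT MAX(sold) FROM books)

Result:
MAX(sold)
---------
38749    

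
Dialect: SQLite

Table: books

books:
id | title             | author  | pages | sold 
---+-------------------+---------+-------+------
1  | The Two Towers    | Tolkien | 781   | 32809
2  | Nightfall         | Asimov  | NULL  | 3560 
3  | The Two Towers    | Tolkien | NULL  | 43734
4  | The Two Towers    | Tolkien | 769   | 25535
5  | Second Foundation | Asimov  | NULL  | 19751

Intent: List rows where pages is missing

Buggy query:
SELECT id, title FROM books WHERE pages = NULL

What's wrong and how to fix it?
Bug: Comparing to NULL with '=' never matches; NULL = NULL is unknown, not true

Fix: Use IS NULL to test for NULL

Corrected query:
SELECT id, title FROM books WHERE pages IS NULL

Result:
id | title            
---+------------------
2  | Nightfall        
3  | The Two Towers   
5  | Second Foundation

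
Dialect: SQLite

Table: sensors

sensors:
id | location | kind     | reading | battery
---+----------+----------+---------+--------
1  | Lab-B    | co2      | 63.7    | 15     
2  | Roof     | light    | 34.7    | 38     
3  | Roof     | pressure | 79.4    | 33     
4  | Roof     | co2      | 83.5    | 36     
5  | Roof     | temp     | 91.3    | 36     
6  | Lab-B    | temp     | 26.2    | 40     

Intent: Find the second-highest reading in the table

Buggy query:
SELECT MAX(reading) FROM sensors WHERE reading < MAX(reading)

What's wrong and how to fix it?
Bug: MAX(reading) on the right of the comparison is an aggregate-in-WHERE error

Fix: Compute the overall MAX in a subquery, then take MAX of rows below it

Corrected query:
SELECT MAX(reading) FROM sensors WHERE reading < (SELECT MAX(reading) FROM sensors)

Result:
MAX(reading)
------------
83.5        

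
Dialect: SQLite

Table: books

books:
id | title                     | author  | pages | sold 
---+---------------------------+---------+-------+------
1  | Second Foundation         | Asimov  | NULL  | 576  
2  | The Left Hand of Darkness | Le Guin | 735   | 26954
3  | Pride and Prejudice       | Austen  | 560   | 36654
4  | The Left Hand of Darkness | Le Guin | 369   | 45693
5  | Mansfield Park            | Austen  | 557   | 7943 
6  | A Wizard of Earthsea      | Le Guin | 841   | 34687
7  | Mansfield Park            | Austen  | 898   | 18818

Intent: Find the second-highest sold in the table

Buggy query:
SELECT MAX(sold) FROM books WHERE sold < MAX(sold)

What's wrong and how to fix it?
Bug: The inner MAX is an aggregate inside WHERE, which is not allowed

Fix: Compute the overall MAX in a subquery, then take MAX of rows below it

Corrected query:
SELECT MAX(sold) FROM books WHERE sold < (SELECT MAX(sold) FROM books)

Result:
MAX(sold)
---------
36654    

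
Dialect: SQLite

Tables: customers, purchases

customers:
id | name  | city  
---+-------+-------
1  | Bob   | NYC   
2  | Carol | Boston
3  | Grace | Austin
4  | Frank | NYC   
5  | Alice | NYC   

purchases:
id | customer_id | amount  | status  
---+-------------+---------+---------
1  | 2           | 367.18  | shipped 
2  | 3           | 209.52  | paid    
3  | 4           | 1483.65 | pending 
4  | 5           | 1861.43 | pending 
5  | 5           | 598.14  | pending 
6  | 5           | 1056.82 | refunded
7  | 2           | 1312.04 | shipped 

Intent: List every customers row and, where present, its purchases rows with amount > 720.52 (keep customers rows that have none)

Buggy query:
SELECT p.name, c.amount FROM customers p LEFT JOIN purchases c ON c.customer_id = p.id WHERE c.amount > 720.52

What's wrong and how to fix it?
Bug: A WHERE condition on the right-hand table after LEFT JOIN drops unmatched parents

Fix: Put 'c.amount > 720.52' in the JOIN's ON clause instead of WHERE

Corrected query:
SELECT p.name, c.amount FROM customers p LEFT JOIN purchases c ON c.customer_id = p.id AND c.amount > 720.52

Result:
name  | amount 
------+--------
Bob   | NULL   
Carol | 1312.04
Grace | NULL   
Frank | 1483.65
Alice | 1056.82
Alice | 1861.43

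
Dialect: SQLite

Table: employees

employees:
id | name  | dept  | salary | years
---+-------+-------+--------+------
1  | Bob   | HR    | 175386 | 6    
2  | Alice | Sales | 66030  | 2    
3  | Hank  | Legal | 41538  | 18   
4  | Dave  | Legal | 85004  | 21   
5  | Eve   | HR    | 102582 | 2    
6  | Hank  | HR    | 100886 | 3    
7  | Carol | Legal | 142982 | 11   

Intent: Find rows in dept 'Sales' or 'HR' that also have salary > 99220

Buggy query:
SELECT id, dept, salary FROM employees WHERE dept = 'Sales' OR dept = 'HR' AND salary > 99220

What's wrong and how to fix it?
Bug: Without parentheses, AND is evaluated before OR, so the salary filter only applies to the 'HR' branch

Fix: Group the OR with parentheses (or use IN), then AND the threshold

Corrected query:
SELECT id, dept, salary FROM employees WHERE (dept = 'Sales' OR dept = 'HR') AND salary > 99220

Result:
id | dept | salary
---+------+-------
1  | HR   | 175386
5  | HR   | 102582
6  | HR   | 100886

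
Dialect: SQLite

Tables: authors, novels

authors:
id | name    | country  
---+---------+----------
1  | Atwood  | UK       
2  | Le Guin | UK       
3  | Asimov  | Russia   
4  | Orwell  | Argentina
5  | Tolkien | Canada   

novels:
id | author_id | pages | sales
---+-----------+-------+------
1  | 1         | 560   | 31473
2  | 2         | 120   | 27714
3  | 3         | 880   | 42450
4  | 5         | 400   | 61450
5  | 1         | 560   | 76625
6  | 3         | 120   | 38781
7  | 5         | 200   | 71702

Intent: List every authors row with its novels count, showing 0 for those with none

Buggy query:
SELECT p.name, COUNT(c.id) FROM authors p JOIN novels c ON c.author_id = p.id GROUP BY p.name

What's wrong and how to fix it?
Bug: An inner join excludes parents with zero children

Fix: Switch to LEFT JOIN to retain unmatched parent rows

Corrected query:
SELECT p.name, COUNT(c.id) FROM authors p LEFT JOIN novels c ON c.author_id = p.id GROUP BY p.name

Result:
name    | COUNT(c.id)
--------+------------
Asimov  | 2          
Atwood  | 2          
Le Guin | 1          
Orwell  | 0          
Tolkien | 2          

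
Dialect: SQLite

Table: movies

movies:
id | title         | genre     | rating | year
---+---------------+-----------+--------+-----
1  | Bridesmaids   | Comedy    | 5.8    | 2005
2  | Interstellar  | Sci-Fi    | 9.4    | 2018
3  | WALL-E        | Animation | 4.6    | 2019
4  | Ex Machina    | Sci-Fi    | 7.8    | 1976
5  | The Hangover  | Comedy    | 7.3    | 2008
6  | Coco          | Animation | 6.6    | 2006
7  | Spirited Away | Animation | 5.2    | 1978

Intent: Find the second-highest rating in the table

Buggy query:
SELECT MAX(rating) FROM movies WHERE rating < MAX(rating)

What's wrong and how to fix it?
Bug: The inner MAX is an aggregate inside WHERE, which is not allowed

Fix: Put the inner MAX in a scalar subquery

Corrected query:
SELECT MAX(rating) FROM movies WHERE rating < (SELECT MAX(rating) FROM movies)

Result:
MAX(rating)
-----------
7.8        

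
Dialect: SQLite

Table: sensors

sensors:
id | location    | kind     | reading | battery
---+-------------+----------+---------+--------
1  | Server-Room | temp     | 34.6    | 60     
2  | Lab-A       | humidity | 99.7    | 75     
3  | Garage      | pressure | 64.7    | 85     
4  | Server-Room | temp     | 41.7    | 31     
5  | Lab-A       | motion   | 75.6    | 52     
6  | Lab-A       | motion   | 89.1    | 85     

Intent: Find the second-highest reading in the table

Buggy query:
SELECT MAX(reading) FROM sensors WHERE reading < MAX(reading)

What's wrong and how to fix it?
Bug: The inner MAX is an aggregate inside WHERE, which is not allowed

Fix: Compute the overall MAX in a subquery, then take MAX of rows below it

Corrected query:
SELECT MAX(reading) FROM sensors WHERE reading < (SELECT MAX(reading) FROM sensors)

Result:
MAX(reading)
------------
89.1        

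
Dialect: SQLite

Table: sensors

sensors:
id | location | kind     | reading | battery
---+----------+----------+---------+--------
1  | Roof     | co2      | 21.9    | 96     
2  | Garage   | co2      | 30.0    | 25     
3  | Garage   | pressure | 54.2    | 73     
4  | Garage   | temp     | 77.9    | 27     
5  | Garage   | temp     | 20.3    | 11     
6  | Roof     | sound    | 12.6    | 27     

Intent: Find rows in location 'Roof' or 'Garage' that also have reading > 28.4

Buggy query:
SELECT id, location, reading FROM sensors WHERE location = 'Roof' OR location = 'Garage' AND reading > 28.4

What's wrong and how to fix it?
Bug: Without parentheses, AND is evaluated before OR, so the reading filter only applies to the 'Garage' branch

Fix: Add parentheses around the OR so the AND applies to both alternatives

Corrected query:
SELECT id, location, reading FROM sensors WHERE (location = 'Roof' OR location = 'Garage') AND reading > 28.4

Result:
id | location | reading
---+----------+--------
2  | Garage   | 30     
3  | Garage   | 54.2   
4  | Garage   | 77.9   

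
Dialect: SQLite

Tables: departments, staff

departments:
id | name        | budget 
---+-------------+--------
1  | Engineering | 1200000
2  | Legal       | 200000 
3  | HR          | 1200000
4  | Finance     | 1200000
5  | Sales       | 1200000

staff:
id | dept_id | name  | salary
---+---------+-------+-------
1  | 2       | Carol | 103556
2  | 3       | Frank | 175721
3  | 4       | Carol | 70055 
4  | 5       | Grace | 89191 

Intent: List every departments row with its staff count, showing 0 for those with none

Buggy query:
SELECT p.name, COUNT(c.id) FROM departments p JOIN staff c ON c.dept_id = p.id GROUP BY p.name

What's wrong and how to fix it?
Bug: INNER JOIN drops departments rows that have no matching staff rows

Fix: Use LEFT JOIN so parents without children still appear (COUNT(c.id) gives 0)

Corrected query:
SELECT p.name, COUNT(c.id) FROM departments p LEFT JOIN staff c ON c.dept_id = p.id GROUP BY p.name

Result:
name        | COUNT(c.id)
------------+------------
Engineering | 0          
Finance     | 1          
HR          | 1          
Legal       | 1          
Sales       | 1          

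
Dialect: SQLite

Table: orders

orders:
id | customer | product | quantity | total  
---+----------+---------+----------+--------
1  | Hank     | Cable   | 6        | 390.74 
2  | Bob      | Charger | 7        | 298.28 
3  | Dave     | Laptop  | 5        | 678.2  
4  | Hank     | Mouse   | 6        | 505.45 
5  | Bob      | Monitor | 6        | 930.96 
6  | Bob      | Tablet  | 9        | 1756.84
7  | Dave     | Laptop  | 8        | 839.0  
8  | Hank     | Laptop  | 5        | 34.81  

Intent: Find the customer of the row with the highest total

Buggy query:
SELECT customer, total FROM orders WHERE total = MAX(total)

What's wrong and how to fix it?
Bug: MAX(total) is an aggregate and cannot be used directly in WHERE

Fix: Use a subquery: WHERE total = (SELECT MAX(total) FROM orders)

Corrected query:
SELECT customer, total FROM orders WHERE total = (SELECT MAX(total) FROM orders)

Result:
customer | total  
---------+--------
Bob      | 1756.84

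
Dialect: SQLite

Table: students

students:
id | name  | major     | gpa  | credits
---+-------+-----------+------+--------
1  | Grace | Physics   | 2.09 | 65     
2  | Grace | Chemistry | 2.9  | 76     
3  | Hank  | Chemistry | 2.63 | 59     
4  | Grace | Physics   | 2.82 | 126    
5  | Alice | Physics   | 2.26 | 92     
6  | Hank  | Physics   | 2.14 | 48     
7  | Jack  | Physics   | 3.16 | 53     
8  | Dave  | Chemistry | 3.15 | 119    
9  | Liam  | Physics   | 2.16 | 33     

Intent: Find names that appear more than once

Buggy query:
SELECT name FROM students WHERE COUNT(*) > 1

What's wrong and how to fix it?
Bug: COUNT(*) is an aggregate and cannot be used in WHERE

Fix: Group first, then use HAVING for the count condition

Corrected query:
SELECT name FROM students GROUP BY name HAVING COUNT(*) > 1

Result:
name 
-----
Grace
Hank 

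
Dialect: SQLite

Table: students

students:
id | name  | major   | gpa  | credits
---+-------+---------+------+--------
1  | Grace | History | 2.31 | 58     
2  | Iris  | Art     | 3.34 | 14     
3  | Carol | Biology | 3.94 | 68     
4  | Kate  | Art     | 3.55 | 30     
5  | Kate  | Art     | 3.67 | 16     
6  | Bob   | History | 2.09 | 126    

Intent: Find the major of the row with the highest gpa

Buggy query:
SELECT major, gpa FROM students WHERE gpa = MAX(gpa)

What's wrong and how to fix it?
Bug: MAX(gpa) is an aggregate and cannot be used directly in WHERE

Fix: Wrap MAX in a scalar subquery so WHERE compares against a single value

Corrected query:
SELECT major, gpa FROM students WHERE gpa = (SELECT MAX(gpa) FROM students)

Result:
major   | gpa 
--------+-----
Biology | 3.94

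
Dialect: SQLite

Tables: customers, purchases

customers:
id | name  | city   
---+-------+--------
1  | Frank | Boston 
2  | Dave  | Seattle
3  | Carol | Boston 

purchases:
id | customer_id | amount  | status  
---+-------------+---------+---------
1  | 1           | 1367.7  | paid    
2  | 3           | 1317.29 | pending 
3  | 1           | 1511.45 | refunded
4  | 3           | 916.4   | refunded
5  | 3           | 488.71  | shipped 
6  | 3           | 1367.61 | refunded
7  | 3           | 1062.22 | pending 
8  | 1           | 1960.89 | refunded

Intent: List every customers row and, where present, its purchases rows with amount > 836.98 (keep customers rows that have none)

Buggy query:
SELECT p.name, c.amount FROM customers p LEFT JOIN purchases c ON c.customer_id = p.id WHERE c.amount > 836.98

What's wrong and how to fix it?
Bug: Filtering c.amount in WHERE discards the NULL rows produced by LEFT JOIN, turning it into an inner join

Fix: Move the right-table condition into the ON clause so unmatched parents are kept

Corrected query:
SELECT p.name, c.amount FROM customers p LEFT JOIN purchases c ON c.customer_id = p.id AND c.amount > 836.98

Result:
name  | amount 
------+--------
Frank | 1367.7 
Frank | 1511.45
Frank | 1960.89
Dave  | NULL   
Carol | 916.4  
Carol | 1062.22
Carol | 1317.29
Carol | 1367.61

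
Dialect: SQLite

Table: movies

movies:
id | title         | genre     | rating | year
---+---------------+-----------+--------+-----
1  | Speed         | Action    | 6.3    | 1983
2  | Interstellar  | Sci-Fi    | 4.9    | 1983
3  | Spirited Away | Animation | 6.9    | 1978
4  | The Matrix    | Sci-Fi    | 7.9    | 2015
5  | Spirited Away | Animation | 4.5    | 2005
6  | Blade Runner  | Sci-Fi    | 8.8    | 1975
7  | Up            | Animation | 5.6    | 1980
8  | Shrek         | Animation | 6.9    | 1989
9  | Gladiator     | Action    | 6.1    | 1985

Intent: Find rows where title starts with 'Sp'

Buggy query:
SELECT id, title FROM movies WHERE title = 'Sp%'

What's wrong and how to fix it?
Bug: '=' compares the literal string including the % character; pattern matching needs LIKE

Fix: Replace '=' with LIKE so 'Sp%' is treated as a pattern

Corrected query:
SELECT id, title FROM movies WHERE title LIKE 'Sp%'

Result:
id | title        
---+--------------
1  | Speed        
3  | Spirited Away
5  | Spirited Away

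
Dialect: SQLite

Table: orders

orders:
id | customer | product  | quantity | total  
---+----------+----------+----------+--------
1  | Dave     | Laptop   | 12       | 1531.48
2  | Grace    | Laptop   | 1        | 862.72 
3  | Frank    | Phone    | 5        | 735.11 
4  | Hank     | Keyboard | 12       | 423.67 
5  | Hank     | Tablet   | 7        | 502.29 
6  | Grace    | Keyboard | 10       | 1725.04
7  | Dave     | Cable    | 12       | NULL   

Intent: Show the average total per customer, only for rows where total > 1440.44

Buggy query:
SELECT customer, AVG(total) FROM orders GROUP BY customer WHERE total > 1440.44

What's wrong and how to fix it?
Bug: Row-level WHERE must come before GROUP BY in the clause order

Fix: Move the WHERE clause before GROUP BY

Corrected query:
SELECT customer, AVG(total) FROM orders WHERE total > 1440.44 GROUP BY customer

Result:
customer | AVG(total)
---------+-----------
Dave     | 1531.48   
Grace    | 1725.04   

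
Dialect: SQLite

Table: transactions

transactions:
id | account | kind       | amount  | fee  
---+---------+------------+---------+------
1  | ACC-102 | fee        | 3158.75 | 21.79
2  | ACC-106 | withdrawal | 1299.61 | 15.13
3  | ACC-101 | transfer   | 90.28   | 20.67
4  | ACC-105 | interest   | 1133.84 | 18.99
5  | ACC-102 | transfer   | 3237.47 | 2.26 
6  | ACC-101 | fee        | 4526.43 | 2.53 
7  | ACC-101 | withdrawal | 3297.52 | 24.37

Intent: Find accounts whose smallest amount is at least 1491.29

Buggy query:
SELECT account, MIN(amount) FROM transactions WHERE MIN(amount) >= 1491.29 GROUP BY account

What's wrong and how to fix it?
Bug: Aggregates like MIN are computed per group after WHERE runs

Fix: Use HAVING for the per-group MIN condition

Corrected query:
SELECT account, MIN(amount) FROM transactions GROUP BY account HAVING MIN(amount) >= 1491.29

Result:
account | MIN(amount)
--------+------------
ACC-102 | 3158.75    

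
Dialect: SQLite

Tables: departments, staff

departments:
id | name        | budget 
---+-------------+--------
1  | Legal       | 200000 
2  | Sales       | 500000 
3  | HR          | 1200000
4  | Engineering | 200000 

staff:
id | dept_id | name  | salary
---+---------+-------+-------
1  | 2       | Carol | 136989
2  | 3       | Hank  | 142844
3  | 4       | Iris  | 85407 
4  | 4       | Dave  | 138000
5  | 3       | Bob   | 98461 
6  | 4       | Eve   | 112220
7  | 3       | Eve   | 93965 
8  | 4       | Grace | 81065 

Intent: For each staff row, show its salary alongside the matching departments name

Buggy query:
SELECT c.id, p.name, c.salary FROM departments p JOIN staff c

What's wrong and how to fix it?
Bug: Missing join condition: each staff row is matched to all departments rows instead of just its own

Fix: Add ON c.dept_id = p.id to the JOIN

Corrected query:
SELECT c.id, p.name, c.salary FROM departments p JOIN staff c ON c.dept_id = p.id

Result:
id | name        | salary
---+-------------+-------
1  | Sales       | 136989
2  | HR          | 142844
3  | Engineering | 85407 
4  | Engineering | 138000
5  | HR          | 98461 
6  | Engineering | 112220
7  | HR          | 93965 
8  | Engineering | 81065 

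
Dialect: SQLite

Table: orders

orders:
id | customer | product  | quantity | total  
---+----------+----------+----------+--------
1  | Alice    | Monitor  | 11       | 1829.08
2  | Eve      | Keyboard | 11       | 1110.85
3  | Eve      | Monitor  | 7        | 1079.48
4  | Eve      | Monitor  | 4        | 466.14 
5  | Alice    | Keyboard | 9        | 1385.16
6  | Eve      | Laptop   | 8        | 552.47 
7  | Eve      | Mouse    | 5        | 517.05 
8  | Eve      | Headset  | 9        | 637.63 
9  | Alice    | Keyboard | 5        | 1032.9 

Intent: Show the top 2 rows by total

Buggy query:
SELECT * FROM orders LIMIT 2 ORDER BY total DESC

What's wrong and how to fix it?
Bug: ORDER BY cannot follow LIMIT; LIMIT is the final clause

Fix: Sort with ORDER BY, then apply LIMIT

Corrected query:
SELECT * FROM orders ORDER BY total DESC LIMIT 2

Result:
id | customer | product  | quantity | total  
---+----------+----------+----------+--------
1  | Alice    | Monitor  | 11       | 1829.08
5  | Alice    | Keyboard | 9        | 1385.16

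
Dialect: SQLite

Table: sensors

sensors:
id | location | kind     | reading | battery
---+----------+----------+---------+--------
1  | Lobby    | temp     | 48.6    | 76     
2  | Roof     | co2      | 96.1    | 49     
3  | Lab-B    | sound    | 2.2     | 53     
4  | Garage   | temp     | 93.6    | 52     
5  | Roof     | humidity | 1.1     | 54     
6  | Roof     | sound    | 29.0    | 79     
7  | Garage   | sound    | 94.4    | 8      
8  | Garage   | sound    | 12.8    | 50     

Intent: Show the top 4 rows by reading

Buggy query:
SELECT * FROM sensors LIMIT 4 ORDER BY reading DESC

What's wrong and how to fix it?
Bug: LIMIT must come after ORDER BY

Fix: Sort with ORDER BY, then apply LIMIT

Corrected query:
SELECT * FROM sensors ORDER BY reading DESC LIMIT 4

Result:
id | location | kind  | reading | battery
---+----------+-------+---------+--------
2  | Roof     | co2   | 96.1    | 49     
7  | Garage   | sound | 94.4    | 8      
4  | Garage   | temp  | 93.6    | 52     
1  | Lobby    | temp  | 48.6    | 76     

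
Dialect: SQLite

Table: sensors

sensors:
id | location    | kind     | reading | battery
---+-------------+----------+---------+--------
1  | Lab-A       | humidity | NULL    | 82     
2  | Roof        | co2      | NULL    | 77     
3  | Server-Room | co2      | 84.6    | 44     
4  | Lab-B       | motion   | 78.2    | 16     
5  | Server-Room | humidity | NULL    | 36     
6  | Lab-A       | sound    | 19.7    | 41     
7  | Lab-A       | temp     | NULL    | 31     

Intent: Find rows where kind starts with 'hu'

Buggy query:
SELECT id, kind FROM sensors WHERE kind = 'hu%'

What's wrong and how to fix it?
Bug: '=' compares the literal string including the % character; pattern matching needs LIKE

Fix: Replace '=' with LIKE so 'hu%' is treated as a pattern

Corrected query:
SELECT id, kind FROM sensors WHERE kind LIKE 'hu%'

Result:
id | kind    
---+---------
1  | humidity
5  | humidity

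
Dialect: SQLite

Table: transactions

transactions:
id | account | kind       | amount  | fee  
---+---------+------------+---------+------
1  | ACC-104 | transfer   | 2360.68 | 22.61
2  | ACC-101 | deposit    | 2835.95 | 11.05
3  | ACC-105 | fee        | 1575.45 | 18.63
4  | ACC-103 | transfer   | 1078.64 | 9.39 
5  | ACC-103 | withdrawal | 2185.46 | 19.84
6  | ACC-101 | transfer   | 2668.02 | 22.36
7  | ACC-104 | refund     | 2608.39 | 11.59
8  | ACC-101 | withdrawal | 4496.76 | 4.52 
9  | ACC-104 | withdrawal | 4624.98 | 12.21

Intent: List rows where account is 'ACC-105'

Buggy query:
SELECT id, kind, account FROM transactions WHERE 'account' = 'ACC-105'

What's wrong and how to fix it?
Bug: Single quotes denote string literals in SQL; the column name is being compared as a constant string

Fix: Remove the quotes around the column name (or use double quotes for an identifier)

Corrected query:
SELECT id, kind, account FROM transactions WHERE account = 'ACC-105'

Result:
id | kind | account
---+------+--------
3  | fee  | ACC-105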